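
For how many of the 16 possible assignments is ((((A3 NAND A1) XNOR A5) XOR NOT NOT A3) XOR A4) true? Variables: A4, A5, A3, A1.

Satisfying assignments: (0,0,1,0), (0,1,0,0), (0,1,0,1), (0,1,1,1), (1,0,0,0), (1,0,0,1), (1,0,1,1), (1,1,1,0)
Count: 8 out of 16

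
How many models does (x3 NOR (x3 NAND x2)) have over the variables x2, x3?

No assignment satisfies the expression.
Count: 0 out of 4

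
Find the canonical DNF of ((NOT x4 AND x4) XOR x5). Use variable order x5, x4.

(x5 AND NOT x4) OR (x5 AND x4)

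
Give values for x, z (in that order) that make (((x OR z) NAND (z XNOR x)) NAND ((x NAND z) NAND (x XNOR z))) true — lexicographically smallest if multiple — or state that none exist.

x=0, z=0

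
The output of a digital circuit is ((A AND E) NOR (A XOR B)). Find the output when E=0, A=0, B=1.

Substituting: ((0 AND 0) NOR (0 XOR 1))
= 0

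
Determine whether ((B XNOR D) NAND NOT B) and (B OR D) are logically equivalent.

Yes, they are equivalent — the two output columns agree on all 4 assignments:
B | D | Expression 1 | Expression 2
-----------------------------------
0 | 0 | 0 | 0
0 | 1 | 1 | 1
1 | 0 | 1 | 1
1 | 1 | 1 | 1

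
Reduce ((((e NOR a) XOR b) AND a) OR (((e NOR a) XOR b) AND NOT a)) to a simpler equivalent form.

By distribution ((E AND v) OR (E AND NOT v) = E):
= ((e NOR a) XOR b)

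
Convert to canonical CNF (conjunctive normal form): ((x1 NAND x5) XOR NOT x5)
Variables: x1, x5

(x1 OR x5) AND (NOT x1 OR x5) AND (NOT x1 OR NOT x5)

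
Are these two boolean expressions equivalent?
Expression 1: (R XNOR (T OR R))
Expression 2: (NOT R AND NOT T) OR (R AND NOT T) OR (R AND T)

Yes, they are equivalent — the two output columns agree on all 4 assignments:
R | T | Expression 1 | Expression 2
-----------------------------------
0 | 0 | 1 | 1
0 | 1 | 0 | 0
1 | 0 | 1 | 1
1 | 1 | 1 | 1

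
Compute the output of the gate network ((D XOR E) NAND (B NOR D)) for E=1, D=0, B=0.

Substituting: ((0 XOR 1) NAND (0 NOR 0))
= 0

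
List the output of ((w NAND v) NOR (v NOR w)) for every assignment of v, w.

v | w | Output
--------------
0 | 0 | 0
0 | 1 | 0
1 | 0 | 0
1 | 1 | 1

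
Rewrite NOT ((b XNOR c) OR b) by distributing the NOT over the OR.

NOT (b XNOR c) AND NOT b
De Morgan's: NOT(OR of terms) = AND of negations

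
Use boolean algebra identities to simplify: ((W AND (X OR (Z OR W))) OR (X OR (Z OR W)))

By absorption (E OR (E AND v) = E):
= (X OR (Z OR W))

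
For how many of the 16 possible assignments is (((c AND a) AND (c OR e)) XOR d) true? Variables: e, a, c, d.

Satisfying assignments: (0,0,0,1), (0,0,1,1), (0,1,0,1), (0,1,1,0), (1,0,0,1), (1,0,1,1), (1,1,0,1), (1,1,1,0)
Count: 8 out of 16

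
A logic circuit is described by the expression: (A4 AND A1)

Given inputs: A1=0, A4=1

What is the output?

Substituting: (1 AND 0)
= 0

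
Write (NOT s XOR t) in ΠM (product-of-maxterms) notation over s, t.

ΠM(1, 2) = (s OR NOT t) AND (NOT s OR t)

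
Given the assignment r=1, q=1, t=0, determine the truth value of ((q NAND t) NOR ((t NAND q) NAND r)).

Substituting: ((1 NAND 0) NOR ((0 NAND 1) NAND 1))
= 0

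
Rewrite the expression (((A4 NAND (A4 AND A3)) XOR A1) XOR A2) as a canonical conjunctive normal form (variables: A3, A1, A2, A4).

(A3 OR A1 OR NOT A2 OR A4) AND (A3 OR A1 OR NOT A2 OR NOT A4) AND (A3 OR NOT A1 OR A2 OR A4) AND (A3 OR NOT A1 OR A2 OR NOT A4) AND (NOT A3 OR A1 OR A2 OR NOT A4) AND (NOT A3 OR A1 OR NOT A2 OR A4) AND (NOT A3 OR NOT A1 OR A2 OR A4) AND (NOT A3 OR NOT A1 OR NOT A2 OR NOT A4)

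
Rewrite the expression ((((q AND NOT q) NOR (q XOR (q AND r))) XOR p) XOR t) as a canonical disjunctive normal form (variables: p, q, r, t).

(NOT p AND NOT q AND NOT r AND NOT t) OR (NOT p AND NOT q AND r AND NOT t) OR (NOT p AND q AND NOT r AND t) OR (NOT p AND q AND r AND NOT t) OR (p AND NOT q AND NOT r AND t) OR (p AND NOT q AND r AND t) OR (p AND q AND NOT r AND NOT t) OR (p AND q AND r AND t)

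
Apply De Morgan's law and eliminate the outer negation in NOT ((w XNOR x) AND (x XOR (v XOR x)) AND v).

NOT (w XNOR x) OR NOT (x XOR (v XOR x)) OR NOT v
De Morgan's: NOT(AND of terms) = OR of negations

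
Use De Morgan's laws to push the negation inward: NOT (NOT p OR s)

p AND NOT s
De Morgan's: NOT(OR of terms) = AND of negations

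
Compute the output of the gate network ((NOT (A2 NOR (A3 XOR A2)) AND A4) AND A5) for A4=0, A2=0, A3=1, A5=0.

Substituting: ((NOT (0 NOR (1 XOR 0)) AND 0) AND 0)
= 0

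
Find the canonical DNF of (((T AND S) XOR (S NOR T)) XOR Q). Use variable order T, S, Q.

(NOT T AND NOT S AND NOT Q) OR (NOT T AND S AND Q) OR (T AND NOT S AND Q) OR (T AND S AND NOT Q)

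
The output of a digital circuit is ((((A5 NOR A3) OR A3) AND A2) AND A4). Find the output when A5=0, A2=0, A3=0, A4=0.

Substituting: ((((0 NOR 0) OR 0) AND 0) AND 0)
= 0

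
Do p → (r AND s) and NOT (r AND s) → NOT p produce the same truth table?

Yes, Contrapositive is always equivalent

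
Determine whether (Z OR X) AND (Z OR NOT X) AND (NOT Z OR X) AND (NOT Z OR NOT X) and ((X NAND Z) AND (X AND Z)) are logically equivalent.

Yes, they are equivalent — the two output columns agree on all 4 assignments:
Z | X | Expression 1 | Expression 2
-----------------------------------
0 | 0 | 0 | 0
0 | 1 | 0 | 0
1 | 0 | 0 | 0
1 | 1 | 0 | 0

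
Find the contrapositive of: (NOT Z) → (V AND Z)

Contrapositive: NOT (V AND Z) → Z
Note: A statement and its contrapositive are logically equivalent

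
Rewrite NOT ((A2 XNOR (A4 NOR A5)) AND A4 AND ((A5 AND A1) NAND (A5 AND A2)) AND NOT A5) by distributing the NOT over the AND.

NOT (A2 XNOR (A4 NOR A5)) OR NOT A4 OR NOT ((A5 AND A1) NAND (A5 AND A2)) OR A5
De Morgan's: NOT(AND of terms) = OR of negations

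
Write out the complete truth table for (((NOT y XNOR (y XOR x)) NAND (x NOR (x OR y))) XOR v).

y | v | x | Output
------------------
0 | 0 | 0 | 1
0 | 0 | 1 | 1
0 | 1 | 0 | 0
0 | 1 | 1 | 0
1 | 0 | 0 | 1
1 | 0 | 1 | 1
1 | 1 | 0 | 0
1 | 1 | 1 | 0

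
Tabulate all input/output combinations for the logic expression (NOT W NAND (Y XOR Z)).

W | Y | Z | Output
------------------
0 | 0 | 0 | 1
0 | 0 | 1 | 0
0 | 1 | 0 | 0
0 | 1 | 1 | 1
1 | 0 | 0 | 1
1 | 0 | 1 | 1
1 | 1 | 0 | 1
1 | 1 | 1 | 1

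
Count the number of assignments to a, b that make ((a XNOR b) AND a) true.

Satisfying assignments: (1,1)
Count: 1 out of 4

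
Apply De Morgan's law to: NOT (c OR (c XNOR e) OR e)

NOT c AND NOT (c XNOR e) AND NOT e
De Morgan's: NOT(OR of terms) = AND of negations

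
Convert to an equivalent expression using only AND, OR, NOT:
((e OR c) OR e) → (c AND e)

NOT ((e OR c) OR e) OR (c AND e)
(Implication elimination: A → B = NOT A OR B)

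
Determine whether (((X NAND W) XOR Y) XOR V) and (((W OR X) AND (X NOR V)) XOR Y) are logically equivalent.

No. Counterexample: with Y=0, W=0, V=0, X=0, Expression 1 = 1 but Expression 2 = 0.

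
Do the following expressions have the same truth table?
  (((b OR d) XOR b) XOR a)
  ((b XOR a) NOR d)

No. Counterexample: with b=0, a=0, d=0, Expression 1 = 0 but Expression 2 = 1.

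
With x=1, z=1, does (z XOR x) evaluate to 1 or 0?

Substituting: (1 XOR 1)
= 0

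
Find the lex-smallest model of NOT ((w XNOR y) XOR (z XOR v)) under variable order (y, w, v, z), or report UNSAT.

y=0, w=0, v=0, z=1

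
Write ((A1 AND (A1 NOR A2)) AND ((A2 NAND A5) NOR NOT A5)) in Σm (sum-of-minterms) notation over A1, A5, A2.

Σm() = FALSE (no minterms)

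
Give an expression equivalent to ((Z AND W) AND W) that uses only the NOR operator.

((((Z NOR Z) NOR (W NOR W)) NOR ((Z NOR Z) NOR (W NOR W))) NOR (W NOR W))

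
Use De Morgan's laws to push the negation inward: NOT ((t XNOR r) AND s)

NOT (t XNOR r) OR NOT s
De Morgan's: NOT(AND of terms) = OR of negations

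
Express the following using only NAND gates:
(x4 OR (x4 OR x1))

((x4 NAND x4) NAND (((x4 NAND x4) NAND (x1 NAND x1)) NAND ((x4 NAND x4) NAND (x1 NAND x1))))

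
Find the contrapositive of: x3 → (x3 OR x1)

Contrapositive: NOT (x3 OR x1) → NOT x3
Note: A statement and its contrapositive are logically equivalent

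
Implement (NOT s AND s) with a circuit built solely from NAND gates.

(((s NAND s) NAND s) NAND ((s NAND s) NAND s))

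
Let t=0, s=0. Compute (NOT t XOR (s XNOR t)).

Substituting: (NOT 0 XOR (0 XNOR 0))
= 0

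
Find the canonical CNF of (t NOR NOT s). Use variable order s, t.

(s OR t) AND (s OR NOT t) AND (NOT s OR NOT t)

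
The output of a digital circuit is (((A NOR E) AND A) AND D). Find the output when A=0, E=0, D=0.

Substituting: (((0 NOR 0) AND 0) AND 0)
= 0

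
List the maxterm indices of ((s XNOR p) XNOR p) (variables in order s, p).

ΠM(0, 1) = (s OR p) AND (s OR NOT p)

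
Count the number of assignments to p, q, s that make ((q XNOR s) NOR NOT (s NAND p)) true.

Satisfying assignments: (0,0,1), (0,1,0), (1,1,0)
Count: 3 out of 8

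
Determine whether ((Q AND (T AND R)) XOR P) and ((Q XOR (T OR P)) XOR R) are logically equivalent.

No. Counterexample: with P=0, Q=0, T=0, R=1, Expression 1 = 0 but Expression 2 = 1.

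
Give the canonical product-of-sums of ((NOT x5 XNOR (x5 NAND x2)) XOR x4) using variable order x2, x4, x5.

ΠM(1, 2, 6, 7) = (x2 OR x4 OR NOT x5) AND (x2 OR NOT x4 OR x5) AND (NOT x2 OR NOT x4 OR x5) AND (NOT x2 OR NOT x4 OR NOT x5)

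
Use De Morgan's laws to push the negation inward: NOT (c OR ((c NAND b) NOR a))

NOT c AND NOT ((c NAND b) NOR a)
De Morgan's: NOT(OR of terms) = AND of negations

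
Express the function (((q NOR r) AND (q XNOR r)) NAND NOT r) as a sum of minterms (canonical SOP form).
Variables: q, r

Σm(1, 2, 3) = (NOT q AND r) OR (q AND NOT r) OR (q AND r)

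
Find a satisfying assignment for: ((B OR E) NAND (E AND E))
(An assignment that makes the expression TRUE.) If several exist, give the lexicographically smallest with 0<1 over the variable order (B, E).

B=0, E=0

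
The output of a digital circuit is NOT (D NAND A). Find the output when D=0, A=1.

Substituting: NOT (0 NAND 1)
= 0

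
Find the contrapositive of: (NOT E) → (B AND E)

Contrapositive: NOT (B AND E) → E
Note: A statement and its contrapositive are logically equivalent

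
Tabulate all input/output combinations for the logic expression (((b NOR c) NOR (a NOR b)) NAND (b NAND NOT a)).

b | a | c | Output
------------------
0 | 0 | 0 | 1
0 | 0 | 1 | 1
0 | 1 | 0 | 1
0 | 1 | 1 | 0
1 | 0 | 0 | 1
1 | 0 | 1 | 1
1 | 1 | 0 | 0
1 | 1 | 1 | 0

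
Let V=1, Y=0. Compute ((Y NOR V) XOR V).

Substituting: ((0 NOR 1) XOR 1)
= 1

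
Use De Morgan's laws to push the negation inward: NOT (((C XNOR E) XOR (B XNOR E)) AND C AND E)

NOT ((C XNOR E) XOR (B XNOR E)) OR NOT C OR NOT E
De Morgan's: NOT(AND of terms) = OR of negations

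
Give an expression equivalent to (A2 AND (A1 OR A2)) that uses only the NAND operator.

((A2 NAND ((A1 NAND A1) NAND (A2 NAND A2))) NAND (A2 NAND ((A1 NAND A1) NAND (A2 NAND A2))))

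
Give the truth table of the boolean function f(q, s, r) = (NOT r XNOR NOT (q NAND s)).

q | s | r | Output
------------------
0 | 0 | 0 | 0
0 | 0 | 1 | 1
0 | 1 | 0 | 0
0 | 1 | 1 | 1
1 | 0 | 0 | 0
1 | 0 | 1 | 1
1 | 1 | 0 | 1
1 | 1 | 1 | 0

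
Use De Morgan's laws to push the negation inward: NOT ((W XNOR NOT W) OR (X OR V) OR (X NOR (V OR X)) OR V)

NOT (W XNOR NOT W) AND NOT (X OR V) AND NOT (X NOR (V OR X)) AND NOT V
De Morgan's: NOT(OR of terms) = AND of negations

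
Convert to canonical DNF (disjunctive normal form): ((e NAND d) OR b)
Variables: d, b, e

(NOT d AND NOT b AND NOT e) OR (NOT d AND NOT b AND e) OR (NOT d AND b AND NOT e) OR (NOT d AND b AND e) OR (d AND NOT b AND NOT e) OR (d AND b AND NOT e) OR (d AND b AND e)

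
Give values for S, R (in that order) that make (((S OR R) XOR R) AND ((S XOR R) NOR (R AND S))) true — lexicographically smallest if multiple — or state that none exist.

UNSATISFIABLE - no assignment makes this expression true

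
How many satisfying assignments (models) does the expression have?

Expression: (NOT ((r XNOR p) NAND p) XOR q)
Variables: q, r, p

Satisfying assignments: (0,1,1), (1,0,0), (1,0,1), (1,1,0)
Count: 4 out of 8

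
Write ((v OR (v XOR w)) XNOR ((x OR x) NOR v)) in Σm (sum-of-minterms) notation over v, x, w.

Σm(1, 2) = (NOT v AND NOT x AND w) OR (NOT v AND x AND NOT w)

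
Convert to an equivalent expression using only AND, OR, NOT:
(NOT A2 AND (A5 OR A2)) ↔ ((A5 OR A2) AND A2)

((NOT A2 AND (A5 OR A2)) AND ((A5 OR A2) AND A2)) OR (NOT (NOT A2 AND (A5 OR A2)) AND NOT ((A5 OR A2) AND A2))
(Biconditional = both true or both false)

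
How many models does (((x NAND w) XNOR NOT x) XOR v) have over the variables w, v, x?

Satisfying assignments: (0,0,0), (0,1,1), (1,0,0), (1,0,1)
Count: 4 out of 8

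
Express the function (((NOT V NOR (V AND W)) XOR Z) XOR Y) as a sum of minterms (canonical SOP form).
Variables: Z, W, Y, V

Σm(1, 2, 6, 7, 8, 11, 12, 13) = (NOT Z AND NOT W AND NOT Y AND V) OR (NOT Z AND NOT W AND Y AND NOT V) OR (NOT Z AND W AND Y AND NOT V) OR (NOT Z AND W AND Y AND V) OR (Z AND NOT W AND NOT Y AND NOT V) OR (Z AND NOT W AND Y AND V) OR (Z AND W AND NOT Y AND NOT V) OR (Z AND W AND NOT Y AND V)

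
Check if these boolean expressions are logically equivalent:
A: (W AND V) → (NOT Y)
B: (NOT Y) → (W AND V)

No, Converse is not equivalent to original (counterexample: V=0, Y=0, W=0)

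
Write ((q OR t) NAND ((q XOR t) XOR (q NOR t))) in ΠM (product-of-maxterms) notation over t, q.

ΠM(1, 2) = (t OR NOT q) AND (NOT t OR q)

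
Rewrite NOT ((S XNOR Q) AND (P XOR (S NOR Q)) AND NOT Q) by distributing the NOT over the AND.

NOT (S XNOR Q) OR NOT (P XOR (S NOR Q)) OR Q
De Morgan's: NOT(AND of terms) = OR of negations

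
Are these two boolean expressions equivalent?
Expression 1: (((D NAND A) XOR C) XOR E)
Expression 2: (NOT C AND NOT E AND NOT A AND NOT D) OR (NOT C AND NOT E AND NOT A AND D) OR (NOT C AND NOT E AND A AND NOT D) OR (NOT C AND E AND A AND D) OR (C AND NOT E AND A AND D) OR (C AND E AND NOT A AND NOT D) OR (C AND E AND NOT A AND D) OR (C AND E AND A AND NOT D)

Yes, they are equivalent — the two output columns agree on all 16 assignments:
C | E | A | D | Expression 1 | Expression 2
-------------------------------------------
0 | 0 | 0 | 0 | 1 | 1
0 | 0 | 0 | 1 | 1 | 1
0 | 0 | 1 | 0 | 1 | 1
0 | 0 | 1 | 1 | 0 | 0
0 | 1 | 0 | 0 | 0 | 0
0 | 1 | 0 | 1 | 0 | 0
0 | 1 | 1 | 0 | 0 | 0
0 | 1 | 1 | 1 | 1 | 1
1 | 0 | 0 | 0 | 0 | 0
1 | 0 | 0 | 1 | 0 | 0
1 | 0 | 1 | 0 | 0 | 0
1 | 0 | 1 | 1 | 1 | 1
1 | 1 | 0 | 0 | 1 | 1
1 | 1 | 0 | 1 | 1 | 1
1 | 1 | 1 | 0 | 1 | 1
1 | 1 | 1 | 1 | 0 | 0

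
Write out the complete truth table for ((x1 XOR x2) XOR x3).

x3 | x1 | x2 | Output
---------------------
0 | 0 | 0 | 0
0 | 0 | 1 | 1
0 | 1 | 0 | 1
0 | 1 | 1 | 0
1 | 0 | 0 | 1
1 | 0 | 1 | 0
1 | 1 | 0 | 0
1 | 1 | 1 | 1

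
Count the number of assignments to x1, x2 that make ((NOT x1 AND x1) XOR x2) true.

Satisfying assignments: (0,1), (1,1)
Count: 2 out of 4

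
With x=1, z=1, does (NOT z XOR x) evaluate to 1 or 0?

Substituting: (NOT 1 XOR 1)
= 1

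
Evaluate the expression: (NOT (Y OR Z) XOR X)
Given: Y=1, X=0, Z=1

Substituting: (NOT (1 OR 1) XOR 0)
= 0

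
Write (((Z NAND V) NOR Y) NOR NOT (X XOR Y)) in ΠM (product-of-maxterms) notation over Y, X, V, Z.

ΠM(0, 1, 2, 3, 7, 12, 13, 14, 15) = (Y OR X OR V OR Z) AND (Y OR X OR V OR NOT Z) AND (Y OR X OR NOT V OR Z) AND (Y OR X OR NOT V OR NOT Z) AND (Y OR NOT X OR NOT V OR NOT Z) AND (NOT Y OR NOT X OR V OR Z) AND (NOT Y OR NOT X OR V OR NOT Z) AND (NOT Y OR NOT X OR NOT V OR Z) AND (NOT Y OR NOT X OR NOT V OR NOT Z)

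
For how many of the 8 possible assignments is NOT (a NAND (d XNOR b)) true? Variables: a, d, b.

Satisfying assignments: (1,0,0), (1,1,1)
Count: 2 out of 8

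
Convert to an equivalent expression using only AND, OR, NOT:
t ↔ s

(t AND s) OR (NOT t AND NOT s)
(Biconditional = both true or both false)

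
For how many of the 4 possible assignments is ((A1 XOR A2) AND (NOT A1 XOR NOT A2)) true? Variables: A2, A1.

Satisfying assignments: (0,1), (1,0)
Count: 2 out of 4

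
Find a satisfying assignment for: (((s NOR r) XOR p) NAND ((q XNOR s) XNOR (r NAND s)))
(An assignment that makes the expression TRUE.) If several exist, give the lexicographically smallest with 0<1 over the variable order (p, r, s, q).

p=0, r=0, s=0, q=1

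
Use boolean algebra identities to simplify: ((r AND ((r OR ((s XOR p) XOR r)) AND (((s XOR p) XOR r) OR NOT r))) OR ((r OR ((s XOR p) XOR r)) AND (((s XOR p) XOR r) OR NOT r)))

By absorption (E OR (E AND v) = E) then distribution ((E OR v) AND (E OR NOT v) = E):
= ((s XOR p) XOR r)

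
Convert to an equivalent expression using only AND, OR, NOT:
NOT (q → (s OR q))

q AND NOT (s OR q)
(Negated implication: NOT(A → B) = A AND NOT B)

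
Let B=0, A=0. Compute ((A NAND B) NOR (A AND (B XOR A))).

Substituting: ((0 NAND 0) NOR (0 AND (0 XOR 0)))
= 0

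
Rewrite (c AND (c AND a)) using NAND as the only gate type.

((c NAND ((c NAND a) NAND (c NAND a))) NAND (c NAND ((c NAND a) NAND (c NAND a))))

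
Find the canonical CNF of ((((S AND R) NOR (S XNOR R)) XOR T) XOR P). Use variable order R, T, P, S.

(R OR T OR P OR S) AND (R OR T OR NOT P OR NOT S) AND (R OR NOT T OR P OR NOT S) AND (R OR NOT T OR NOT P OR S) AND (NOT R OR T OR P OR NOT S) AND (NOT R OR T OR NOT P OR S) AND (NOT R OR NOT T OR P OR S) AND (NOT R OR NOT T OR NOT P OR NOT S)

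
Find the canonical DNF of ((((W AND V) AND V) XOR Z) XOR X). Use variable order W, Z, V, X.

(NOT W AND NOT Z AND NOT V AND X) OR (NOT W AND NOT Z AND V AND X) OR (NOT W AND Z AND NOT V AND NOT X) OR (NOT W AND Z AND V AND NOT X) OR (W AND NOT Z AND NOT V AND X) OR (W AND NOT Z AND V AND NOT X) OR (W AND Z AND NOT V AND NOT X) OR (W AND Z AND V AND X)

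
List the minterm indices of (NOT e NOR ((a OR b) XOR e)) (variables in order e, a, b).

Σm(5, 6, 7) = (e AND NOT a AND b) OR (e AND a AND NOT b) OR (e AND a AND b)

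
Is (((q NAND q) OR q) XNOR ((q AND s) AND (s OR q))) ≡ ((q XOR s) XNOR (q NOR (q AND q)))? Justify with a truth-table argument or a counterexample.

No. Counterexample: with q=0, s=1, Expression 1 = 0 but Expression 2 = 1.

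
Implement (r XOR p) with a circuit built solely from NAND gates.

((r NAND (r NAND p)) NAND (p NAND (r NAND p)))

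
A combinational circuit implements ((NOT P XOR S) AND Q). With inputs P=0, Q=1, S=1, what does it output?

Substituting: ((NOT 0 XOR 1) AND 1)
= 0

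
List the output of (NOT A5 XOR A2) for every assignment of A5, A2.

A5 | A2 | Output
----------------
0 | 0 | 1
0 | 1 | 0
1 | 0 | 0
1 | 1 | 1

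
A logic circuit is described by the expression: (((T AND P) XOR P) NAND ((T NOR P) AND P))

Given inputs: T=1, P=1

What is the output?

Substituting: (((1 AND 1) XOR 1) NAND ((1 NOR 1) AND 1))
= 1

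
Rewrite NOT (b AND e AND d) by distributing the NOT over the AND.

NOT b OR NOT e OR NOT d
De Morgan's: NOT(AND of terms) = OR of negations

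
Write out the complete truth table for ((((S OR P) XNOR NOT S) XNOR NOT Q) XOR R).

P | R | S | Q | Output
----------------------
0 | 0 | 0 | 0 | 0
0 | 0 | 0 | 1 | 1
0 | 0 | 1 | 0 | 0
0 | 0 | 1 | 1 | 1
0 | 1 | 0 | 0 | 1
0 | 1 | 0 | 1 | 0
0 | 1 | 1 | 0 | 1
0 | 1 | 1 | 1 | 0
1 | 0 | 0 | 0 | 1
1 | 0 | 0 | 1 | 0
1 | 0 | 1 | 0 | 0
1 | 0 | 1 | 1 | 1
1 | 1 | 0 | 0 | 0
1 | 1 | 0 | 1 | 1
1 | 1 | 1 | 0 | 1
1 | 1 | 1 | 1 | 0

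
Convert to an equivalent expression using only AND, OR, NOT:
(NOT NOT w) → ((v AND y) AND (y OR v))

NOT w OR ((v AND y) AND (y OR v))
(Implication elimination: A → B = NOT A OR B)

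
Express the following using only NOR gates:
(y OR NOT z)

((y NOR (z NOR z)) NOR (y NOR (z NOR z)))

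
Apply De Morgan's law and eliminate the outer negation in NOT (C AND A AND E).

NOT C OR NOT A OR NOT E
De Morgan's: NOT(AND of terms) = OR of negations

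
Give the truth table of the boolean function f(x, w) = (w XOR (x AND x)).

x | w | Output
--------------
0 | 0 | 0
0 | 1 | 1
1 | 0 | 1
1 | 1 | 0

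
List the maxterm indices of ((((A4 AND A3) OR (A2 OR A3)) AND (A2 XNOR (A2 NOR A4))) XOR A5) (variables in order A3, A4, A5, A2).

ΠM(0, 1, 4, 5, 8, 9, 13, 14) = (A3 OR A4 OR A5 OR A2) AND (A3 OR A4 OR A5 OR NOT A2) AND (A3 OR NOT A4 OR A5 OR A2) AND (A3 OR NOT A4 OR A5 OR NOT A2) AND (NOT A3 OR A4 OR A5 OR A2) AND (NOT A3 OR A4 OR A5 OR NOT A2) AND (NOT A3 OR NOT A4 OR A5 OR NOT A2) AND (NOT A3 OR NOT A4 OR NOT A5 OR A2)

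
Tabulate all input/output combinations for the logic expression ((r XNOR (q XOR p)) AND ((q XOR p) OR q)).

r | p | q | Output
------------------
0 | 0 | 0 | 0
0 | 0 | 1 | 0
0 | 1 | 0 | 0
0 | 1 | 1 | 1
1 | 0 | 0 | 0
1 | 0 | 1 | 1
1 | 1 | 0 | 1
1 | 1 | 1 | 0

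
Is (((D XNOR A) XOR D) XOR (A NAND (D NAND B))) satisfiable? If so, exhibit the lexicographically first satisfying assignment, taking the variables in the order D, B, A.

D=1, B=1, A=1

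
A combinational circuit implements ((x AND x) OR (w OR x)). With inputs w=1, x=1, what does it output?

Substituting: ((1 AND 1) OR (1 OR 1))
= 1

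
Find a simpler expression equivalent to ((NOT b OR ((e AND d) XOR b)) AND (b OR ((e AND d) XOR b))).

By distribution ((E OR v) AND (E OR NOT v) = E):
= ((e AND d) XOR b)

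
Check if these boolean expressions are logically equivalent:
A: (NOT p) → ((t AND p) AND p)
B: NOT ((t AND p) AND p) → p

Yes, Contrapositive is always equivalent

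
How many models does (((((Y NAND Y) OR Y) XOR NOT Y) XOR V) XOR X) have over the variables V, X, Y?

Satisfying assignments: (0,0,1), (0,1,0), (1,0,0), (1,1,1)
Count: 4 out of 8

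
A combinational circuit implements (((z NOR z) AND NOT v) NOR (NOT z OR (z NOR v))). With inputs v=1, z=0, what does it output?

Substituting: (((0 NOR 0) AND NOT 1) NOR (NOT 0 OR (0 NOR 1)))
= 0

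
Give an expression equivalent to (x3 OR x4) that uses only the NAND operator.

((x3 NAND x3) NAND (x4 NAND x4))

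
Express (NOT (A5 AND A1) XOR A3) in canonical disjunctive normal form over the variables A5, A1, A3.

(NOT A5 AND NOT A1 AND NOT A3) OR (NOT A5 AND A1 AND NOT A3) OR (A5 AND NOT A1 AND NOT A3) OR (A5 AND A1 AND A3)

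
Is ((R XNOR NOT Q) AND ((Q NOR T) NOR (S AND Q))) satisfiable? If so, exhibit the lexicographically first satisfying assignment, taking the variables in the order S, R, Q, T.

S=0, R=0, Q=1, T=0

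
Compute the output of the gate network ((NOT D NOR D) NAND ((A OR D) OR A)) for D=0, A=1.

Substituting: ((NOT 0 NOR 0) NAND ((1 OR 0) OR 1))
= 1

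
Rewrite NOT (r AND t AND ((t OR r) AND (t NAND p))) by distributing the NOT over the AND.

NOT r OR NOT t OR NOT ((t OR r) AND (t NAND p))
De Morgan's: NOT(AND of terms) = OR of negations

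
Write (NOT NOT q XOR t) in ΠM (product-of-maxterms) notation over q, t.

ΠM(0, 3) = (q OR t) AND (NOT q OR NOT t)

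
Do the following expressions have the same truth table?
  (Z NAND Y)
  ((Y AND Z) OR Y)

No. Counterexample: with Z=0, Y=0, Expression 1 = 1 but Expression 2 = 0.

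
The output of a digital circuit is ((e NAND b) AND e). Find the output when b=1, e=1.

Substituting: ((1 NAND 1) AND 1)
= 0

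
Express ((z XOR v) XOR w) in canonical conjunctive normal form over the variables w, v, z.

(w OR v OR z) AND (w OR NOT v OR NOT z) AND (NOT w OR v OR NOT z) AND (NOT w OR NOT v OR z)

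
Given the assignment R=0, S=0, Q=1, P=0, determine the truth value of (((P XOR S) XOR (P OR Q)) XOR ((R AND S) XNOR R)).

Substituting: (((0 XOR 0) XOR (0 OR 1)) XOR ((0 AND 0) XNOR 0))
= 0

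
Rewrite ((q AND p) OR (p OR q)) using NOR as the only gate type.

((((q NOR q) NOR (p NOR p)) NOR ((p NOR q) NOR (p NOR q))) NOR (((q NOR q) NOR (p NOR p)) NOR ((p NOR q) NOR (p NOR q))))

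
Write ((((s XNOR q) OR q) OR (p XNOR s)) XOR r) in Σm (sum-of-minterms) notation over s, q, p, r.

Σm(0, 2, 4, 6, 9, 10, 12, 14) = (NOT s AND NOT q AND NOT p AND NOT r) OR (NOT s AND NOT q AND p AND NOT r) OR (NOT s AND q AND NOT p AND NOT r) OR (NOT s AND q AND p AND NOT r) OR (s AND NOT q AND NOT p AND r) OR (s AND NOT q AND p AND NOT r) OR (s AND q AND NOT p AND NOT r) OR (s AND q AND p AND NOT r)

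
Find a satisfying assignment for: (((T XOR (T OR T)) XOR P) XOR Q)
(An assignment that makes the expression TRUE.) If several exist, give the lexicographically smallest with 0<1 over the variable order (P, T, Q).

P=0, T=0, Q=1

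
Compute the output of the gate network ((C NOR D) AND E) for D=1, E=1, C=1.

Substituting: ((1 NOR 1) AND 1)
= 0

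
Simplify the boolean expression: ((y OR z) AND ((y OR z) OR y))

By absorption (E AND (E OR v) = E):
= (y OR z)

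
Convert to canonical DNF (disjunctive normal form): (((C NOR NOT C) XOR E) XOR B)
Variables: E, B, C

(NOT E AND B AND NOT C) OR (NOT E AND B AND C) OR (E AND NOT B AND NOT C) OR (E AND NOT B AND C)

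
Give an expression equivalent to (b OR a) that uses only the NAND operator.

((b NAND b) NAND (a NAND a))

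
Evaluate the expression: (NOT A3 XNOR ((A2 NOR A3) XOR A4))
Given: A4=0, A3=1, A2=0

Substituting: (NOT 1 XNOR ((0 NOR 1) XOR 0))
= 1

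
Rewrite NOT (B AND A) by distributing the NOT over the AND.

NOT B OR NOT A
De Morgan's: NOT(AND of terms) = OR of negations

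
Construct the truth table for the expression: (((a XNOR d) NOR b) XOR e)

b | d | e | a | Output
----------------------
0 | 0 | 0 | 0 | 0
0 | 0 | 0 | 1 | 1
0 | 0 | 1 | 0 | 1
0 | 0 | 1 | 1 | 0
0 | 1 | 0 | 0 | 1
0 | 1 | 0 | 1 | 0
0 | 1 | 1 | 0 | 0
0 | 1 | 1 | 1 | 1
1 | 0 | 0 | 0 | 0
1 | 0 | 0 | 1 | 0
1 | 0 | 1 | 0 | 1
1 | 0 | 1 | 1 | 1
1 | 1 | 0 | 0 | 0
1 | 1 | 0 | 1 | 0
1 | 1 | 1 | 0 | 1
1 | 1 | 1 | 1 | 1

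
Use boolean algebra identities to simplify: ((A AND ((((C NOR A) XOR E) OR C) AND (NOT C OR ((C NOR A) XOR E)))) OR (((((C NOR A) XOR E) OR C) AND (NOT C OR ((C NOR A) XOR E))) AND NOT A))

By distribution ((E AND v) OR (E AND NOT v) = E) then distribution ((E OR v) AND (E OR NOT v) = E):
= ((C NOR A) XOR E)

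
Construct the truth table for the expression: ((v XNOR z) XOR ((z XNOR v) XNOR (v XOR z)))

z | v | Output
--------------
0 | 0 | 1
0 | 1 | 0
1 | 0 | 0
1 | 1 | 1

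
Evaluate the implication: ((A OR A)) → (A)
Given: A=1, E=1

Antecedent ((A OR A)) = 1; consequent (A) = 1.
1 → 1 = 1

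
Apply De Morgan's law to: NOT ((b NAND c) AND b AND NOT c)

NOT (b NAND c) OR NOT b OR c
De Morgan's: NOT(AND of terms) = OR of negations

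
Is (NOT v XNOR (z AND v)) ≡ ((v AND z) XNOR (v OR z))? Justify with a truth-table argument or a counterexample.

No. Counterexample: with z=0, v=0, Expression 1 = 0 but Expression 2 = 1.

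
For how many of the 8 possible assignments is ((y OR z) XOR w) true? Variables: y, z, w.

Satisfying assignments: (0,0,1), (0,1,0), (1,0,0), (1,1,0)
Count: 4 out of 8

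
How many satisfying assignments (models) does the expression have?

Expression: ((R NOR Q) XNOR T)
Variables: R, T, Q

Satisfying assignments: (0,0,1), (0,1,0), (1,0,0), (1,0,1)
Count: 4 out of 8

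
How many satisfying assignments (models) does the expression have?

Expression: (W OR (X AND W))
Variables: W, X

Satisfying assignments: (1,0), (1,1)
Count: 2 out of 4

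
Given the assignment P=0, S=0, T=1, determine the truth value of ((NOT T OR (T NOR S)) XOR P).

Substituting: ((NOT 1 OR (1 NOR 0)) XOR 0)
= 0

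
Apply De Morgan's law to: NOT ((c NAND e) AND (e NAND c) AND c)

NOT (c NAND e) OR NOT (e NAND c) OR NOT c
De Morgan's: NOT(AND of terms) = OR of negations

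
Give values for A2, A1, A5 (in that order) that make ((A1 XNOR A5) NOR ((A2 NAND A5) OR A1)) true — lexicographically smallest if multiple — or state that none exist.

A2=1, A1=0, A5=1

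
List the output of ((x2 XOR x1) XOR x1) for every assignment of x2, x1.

x2 | x1 | Output
----------------
0 | 0 | 0
0 | 1 | 0
1 | 0 | 1
1 | 1 | 1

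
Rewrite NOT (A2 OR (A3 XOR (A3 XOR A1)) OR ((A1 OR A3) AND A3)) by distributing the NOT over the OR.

NOT A2 AND NOT (A3 XOR (A3 XOR A1)) AND NOT ((A1 OR A3) AND A3)
De Morgan's: NOT(OR of terms) = AND of negations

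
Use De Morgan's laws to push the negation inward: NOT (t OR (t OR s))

NOT t AND NOT (t OR s)
De Morgan's: NOT(OR of terms) = AND of negations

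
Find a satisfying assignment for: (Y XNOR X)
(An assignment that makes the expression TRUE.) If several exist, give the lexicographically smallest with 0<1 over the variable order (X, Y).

X=0, Y=0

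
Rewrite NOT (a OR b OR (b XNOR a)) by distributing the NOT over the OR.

NOT a AND NOT b AND NOT (b XNOR a)
De Morgan's: NOT(OR of terms) = AND of negations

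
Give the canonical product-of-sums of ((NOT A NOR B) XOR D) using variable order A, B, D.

ΠM(0, 2, 5, 6) = (A OR B OR D) AND (A OR NOT B OR D) AND (NOT A OR B OR NOT D) AND (NOT A OR NOT B OR D)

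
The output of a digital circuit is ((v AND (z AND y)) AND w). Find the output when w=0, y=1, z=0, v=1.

Substituting: ((1 AND (0 AND 1)) AND 0)
= 0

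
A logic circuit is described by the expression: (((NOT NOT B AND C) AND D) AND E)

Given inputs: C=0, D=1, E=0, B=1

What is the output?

Substituting: (((NOT NOT 1 AND 0) AND 1) AND 0)
= 0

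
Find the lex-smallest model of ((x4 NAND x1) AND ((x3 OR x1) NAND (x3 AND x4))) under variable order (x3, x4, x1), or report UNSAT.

x3=0, x4=0, x1=0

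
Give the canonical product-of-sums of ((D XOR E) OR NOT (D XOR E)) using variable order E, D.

ΠM() = TRUE (no maxterms)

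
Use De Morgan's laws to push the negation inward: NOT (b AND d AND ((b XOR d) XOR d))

NOT b OR NOT d OR NOT ((b XOR d) XOR d)
De Morgan's: NOT(AND of terms) = OR of negations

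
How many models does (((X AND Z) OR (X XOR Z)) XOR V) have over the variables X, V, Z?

Satisfying assignments: (0,0,1), (0,1,0), (1,0,0), (1,0,1)
Count: 4 out of 8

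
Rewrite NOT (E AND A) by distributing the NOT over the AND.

NOT E OR NOT A
De Morgan's: NOT(AND of terms) = OR of negations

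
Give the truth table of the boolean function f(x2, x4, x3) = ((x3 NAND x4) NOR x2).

x2 | x4 | x3 | Output
---------------------
0 | 0 | 0 | 0
0 | 0 | 1 | 0
0 | 1 | 0 | 0
0 | 1 | 1 | 1
1 | 0 | 0 | 0
1 | 0 | 1 | 0
1 | 1 | 0 | 0
1 | 1 | 1 | 0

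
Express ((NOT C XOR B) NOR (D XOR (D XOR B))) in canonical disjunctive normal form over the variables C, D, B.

(C AND NOT D AND NOT B) OR (C AND D AND NOT B)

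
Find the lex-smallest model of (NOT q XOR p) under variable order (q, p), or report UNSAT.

q=0, p=0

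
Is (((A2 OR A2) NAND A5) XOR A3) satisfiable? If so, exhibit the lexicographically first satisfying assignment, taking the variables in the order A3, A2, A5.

A3=0, A2=0, A5=0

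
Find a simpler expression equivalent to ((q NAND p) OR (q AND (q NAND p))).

By absorption (E OR (E AND v) = E):
= (q NAND p)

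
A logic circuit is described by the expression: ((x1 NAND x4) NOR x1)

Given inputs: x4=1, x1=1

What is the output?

Substituting: ((1 NAND 1) NOR 1)
= 0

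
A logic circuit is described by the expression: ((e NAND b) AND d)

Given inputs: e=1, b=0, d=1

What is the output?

Substituting: ((1 NAND 0) AND 1)
= 1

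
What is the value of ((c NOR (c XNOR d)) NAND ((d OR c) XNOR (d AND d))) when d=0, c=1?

Substituting: ((1 NOR (1 XNOR 0)) NAND ((0 OR 1) XNOR (0 AND 0)))
= 1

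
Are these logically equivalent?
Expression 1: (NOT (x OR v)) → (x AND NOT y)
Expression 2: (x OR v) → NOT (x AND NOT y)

No, Inverse is not equivalent to original (counterexample: y=0, v=0, x=0)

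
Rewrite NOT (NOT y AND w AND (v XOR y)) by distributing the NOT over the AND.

y OR NOT w OR NOT (v XOR y)
De Morgan's: NOT(AND of terms) = OR of negations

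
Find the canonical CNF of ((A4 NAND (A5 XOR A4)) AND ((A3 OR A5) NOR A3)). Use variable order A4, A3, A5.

(A4 OR A3 OR NOT A5) AND (A4 OR NOT A3 OR A5) AND (A4 OR NOT A3 OR NOT A5) AND (NOT A4 OR A3 OR A5) AND (NOT A4 OR A3 OR NOT A5) AND (NOT A4 OR NOT A3 OR A5) AND (NOT A4 OR NOT A3 OR NOT A5)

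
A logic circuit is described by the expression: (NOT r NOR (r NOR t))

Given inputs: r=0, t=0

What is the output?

Substituting: (NOT 0 NOR (0 NOR 0))
= 0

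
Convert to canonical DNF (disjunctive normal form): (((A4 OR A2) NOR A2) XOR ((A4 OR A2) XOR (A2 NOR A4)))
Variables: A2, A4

(NOT A2 AND A4) OR (A2 AND NOT A4) OR (A2 AND A4)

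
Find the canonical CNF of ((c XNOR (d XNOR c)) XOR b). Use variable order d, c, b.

(d OR c OR b) AND (d OR NOT c OR b) AND (NOT d OR c OR NOT b) AND (NOT d OR NOT c OR NOT b)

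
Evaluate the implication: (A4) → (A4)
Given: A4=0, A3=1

Antecedent (A4) = 0; consequent (A4) = 0.
0 → 0 = 1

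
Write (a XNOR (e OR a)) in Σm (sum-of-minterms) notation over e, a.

Σm(0, 1, 3) = (NOT e AND NOT a) OR (NOT e AND a) OR (e AND a)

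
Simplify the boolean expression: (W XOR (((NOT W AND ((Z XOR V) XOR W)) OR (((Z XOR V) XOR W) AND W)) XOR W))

By XOR self-cancellation ((E XOR v) XOR v = E) then distribution ((E AND v) OR (E AND NOT v) = E):
= ((Z XOR V) XOR W)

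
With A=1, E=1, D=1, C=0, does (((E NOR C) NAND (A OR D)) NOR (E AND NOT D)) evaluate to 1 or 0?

Substituting: (((1 NOR 0) NAND (1 OR 1)) NOR (1 AND NOT 1))
= 0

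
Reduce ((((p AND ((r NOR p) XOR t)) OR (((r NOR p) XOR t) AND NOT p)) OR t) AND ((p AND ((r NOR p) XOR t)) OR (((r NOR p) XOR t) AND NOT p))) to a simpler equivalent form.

By absorption (E AND (E OR v) = E) then distribution ((E AND v) OR (E AND NOT v) = E):
= ((r NOR p) XOR t)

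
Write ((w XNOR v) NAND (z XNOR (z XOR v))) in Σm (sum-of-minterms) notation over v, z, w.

Σm(1, 3, 4, 5, 6, 7) = (NOT v AND NOT z AND w) OR (NOT v AND z AND w) OR (v AND NOT z AND NOT w) OR (v AND NOT z AND w) OR (v AND z AND NOT w) OR (v AND z AND w)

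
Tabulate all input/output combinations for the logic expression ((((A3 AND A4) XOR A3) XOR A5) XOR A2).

A5 | A4 | A2 | A3 | Output
--------------------------
0 | 0 | 0 | 0 | 0
0 | 0 | 0 | 1 | 1
0 | 0 | 1 | 0 | 1
0 | 0 | 1 | 1 | 0
0 | 1 | 0 | 0 | 0
0 | 1 | 0 | 1 | 0
0 | 1 | 1 | 0 | 1
0 | 1 | 1 | 1 | 1
1 | 0 | 0 | 0 | 1
1 | 0 | 0 | 1 | 0
1 | 0 | 1 | 0 | 0
1 | 0 | 1 | 1 | 1
1 | 1 | 0 | 0 | 1
1 | 1 | 0 | 1 | 1
1 | 1 | 1 | 0 | 0
1 | 1 | 1 | 1 | 0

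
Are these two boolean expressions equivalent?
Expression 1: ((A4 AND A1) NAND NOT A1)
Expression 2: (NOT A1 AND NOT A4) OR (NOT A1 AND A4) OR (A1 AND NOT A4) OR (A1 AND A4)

Yes, they are equivalent — the two output columns agree on all 4 assignments:
A1 | A4 | Expression 1 | Expression 2
-------------------------------------
0 | 0 | 1 | 1
0 | 1 | 1 | 1
1 | 0 | 1 | 1
1 | 1 | 1 | 1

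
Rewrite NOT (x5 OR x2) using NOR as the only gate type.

(((x5 NOR x2) NOR (x5 NOR x2)) NOR ((x5 NOR x2) NOR (x5 NOR x2)))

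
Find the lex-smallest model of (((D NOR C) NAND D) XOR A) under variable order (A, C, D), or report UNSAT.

A=0, C=0, D=0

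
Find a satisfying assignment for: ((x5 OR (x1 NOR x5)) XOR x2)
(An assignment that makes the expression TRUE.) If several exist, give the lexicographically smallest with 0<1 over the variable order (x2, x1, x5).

x2=0, x1=0, x5=0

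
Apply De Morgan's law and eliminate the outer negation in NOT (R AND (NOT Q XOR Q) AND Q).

NOT R OR NOT (NOT Q XOR Q) OR NOT Q
De Morgan's: NOT(AND of terms) = OR of negations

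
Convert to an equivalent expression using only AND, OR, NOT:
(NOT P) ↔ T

((NOT P) AND T) OR (P AND NOT T)
(Biconditional = both true or both false)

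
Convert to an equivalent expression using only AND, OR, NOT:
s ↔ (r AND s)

(s AND (r AND s)) OR (NOT s AND NOT (r AND s))
(Biconditional = both true or both false)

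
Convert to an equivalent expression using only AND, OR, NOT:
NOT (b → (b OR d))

b AND NOT (b OR d)
(Negated implication: NOT(A → B) = A AND NOT B)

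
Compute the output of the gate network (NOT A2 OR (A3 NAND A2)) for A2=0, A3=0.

Substituting: (NOT 0 OR (0 NAND 0))
= 1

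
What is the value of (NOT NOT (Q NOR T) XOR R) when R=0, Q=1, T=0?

Substituting: (NOT NOT (1 NOR 0) XOR 0)
= 0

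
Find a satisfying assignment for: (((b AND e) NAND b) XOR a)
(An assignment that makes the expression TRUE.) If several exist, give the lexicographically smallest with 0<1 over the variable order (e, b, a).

e=0, b=0, a=0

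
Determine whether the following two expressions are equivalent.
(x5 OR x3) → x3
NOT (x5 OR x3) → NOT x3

No, Inverse is not equivalent to original (counterexample: x3=0, x5=1)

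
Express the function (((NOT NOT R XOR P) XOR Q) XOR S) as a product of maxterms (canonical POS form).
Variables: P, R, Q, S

ΠM(0, 3, 5, 6, 9, 10, 12, 15) = (P OR R OR Q OR S) AND (P OR R OR NOT Q OR NOT S) AND (P OR NOT R OR Q OR NOT S) AND (P OR NOT R OR NOT Q OR S) AND (NOT P OR R OR Q OR NOT S) AND (NOT P OR R OR NOT Q OR S) AND (NOT P OR NOT R OR Q OR S) AND (NOT P OR NOT R OR NOT Q OR NOT S)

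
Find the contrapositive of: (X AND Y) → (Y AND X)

Contrapositive: NOT (Y AND X) → NOT (X AND Y)
Note: A statement and its contrapositive are logically equivalent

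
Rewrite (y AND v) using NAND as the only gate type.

((y NAND v) NAND (y NAND v))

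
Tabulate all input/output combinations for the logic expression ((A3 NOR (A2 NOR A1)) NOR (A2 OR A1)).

A2 | A3 | A1 | Output
---------------------
0 | 0 | 0 | 1
0 | 0 | 1 | 0
0 | 1 | 0 | 1
0 | 1 | 1 | 0
1 | 0 | 0 | 0
1 | 0 | 1 | 0
1 | 1 | 0 | 0
1 | 1 | 1 | 0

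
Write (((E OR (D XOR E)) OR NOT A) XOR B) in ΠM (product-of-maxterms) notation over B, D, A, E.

ΠM(2, 8, 9, 11, 12, 13, 14, 15) = (B OR D OR NOT A OR E) AND (NOT B OR D OR A OR E) AND (NOT B OR D OR A OR NOT E) AND (NOT B OR D OR NOT A OR NOT E) AND (NOT B OR NOT D OR A OR E) AND (NOT B OR NOT D OR A OR NOT E) AND (NOT B OR NOT D OR NOT A OR E) AND (NOT B OR NOT D OR NOT A OR NOT E)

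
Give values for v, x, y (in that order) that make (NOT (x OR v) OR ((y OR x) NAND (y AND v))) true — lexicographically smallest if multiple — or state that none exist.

v=0, x=0, y=0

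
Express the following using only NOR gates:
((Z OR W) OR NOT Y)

((((Z NOR W) NOR (Z NOR W)) NOR (Y NOR Y)) NOR (((Z NOR W) NOR (Z NOR W)) NOR (Y NOR Y)))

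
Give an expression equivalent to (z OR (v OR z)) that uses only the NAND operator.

((z NAND z) NAND (((v NAND v) NAND (z NAND z)) NAND ((v NAND v) NAND (z NAND z))))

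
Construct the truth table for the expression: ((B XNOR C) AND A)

C | A | B | Output
------------------
0 | 0 | 0 | 0
0 | 0 | 1 | 0
0 | 1 | 0 | 1
0 | 1 | 1 | 0
1 | 0 | 0 | 0
1 | 0 | 1 | 0
1 | 1 | 0 | 0
1 | 1 | 1 | 1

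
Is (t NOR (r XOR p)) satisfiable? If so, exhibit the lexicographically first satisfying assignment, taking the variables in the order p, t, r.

p=0, t=0, r=0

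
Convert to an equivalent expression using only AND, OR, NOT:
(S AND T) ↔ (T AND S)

((S AND T) AND (T AND S)) OR (NOT (S AND T) AND NOT (T AND S))
(Biconditional = both true or both false)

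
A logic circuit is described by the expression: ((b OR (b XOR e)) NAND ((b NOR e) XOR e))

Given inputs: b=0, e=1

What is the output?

Substituting: ((0 OR (0 XOR 1)) NAND ((0 NOR 1) XOR 1))
= 0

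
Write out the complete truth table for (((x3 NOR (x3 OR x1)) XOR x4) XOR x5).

x4 | x3 | x1 | x5 | Output
--------------------------
0 | 0 | 0 | 0 | 1
0 | 0 | 0 | 1 | 0
0 | 0 | 1 | 0 | 0
0 | 0 | 1 | 1 | 1
0 | 1 | 0 | 0 | 0
0 | 1 | 0 | 1 | 1
0 | 1 | 1 | 0 | 0
0 | 1 | 1 | 1 | 1
1 | 0 | 0 | 0 | 0
1 | 0 | 0 | 1 | 1
1 | 0 | 1 | 0 | 1
1 | 0 | 1 | 1 | 0
1 | 1 | 0 | 0 | 1
1 | 1 | 0 | 1 | 0
1 | 1 | 1 | 0 | 1
1 | 1 | 1 | 1 | 0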